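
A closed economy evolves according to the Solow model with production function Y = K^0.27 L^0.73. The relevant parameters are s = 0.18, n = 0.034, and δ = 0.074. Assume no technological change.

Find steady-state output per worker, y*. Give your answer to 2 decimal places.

y* = 1.21

Steady state requires s·f(k) = (n + δ)·k, i.e. s·k^α = (n + δ)·k.
Rearranging, k^(1−α) = s / (n + δ).
k^0.73 = 0.18 / (0.034 + 0.074) = 0.18 / 0.108 = 1.6667
k* = 1.6667^(1/0.73) ≈ 2.0133
y* = (k*)^α = 2.0133^0.27 ≈ 1.2080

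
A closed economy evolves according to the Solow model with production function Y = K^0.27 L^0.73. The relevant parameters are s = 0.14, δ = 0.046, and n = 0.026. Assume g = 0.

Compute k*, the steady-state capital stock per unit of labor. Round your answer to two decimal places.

k* ≈ 2.49

In steady state, investment equals break-even investment: s·k^α = (n + δ)·k.
Rearranging, k^(1−α) = s / (n + δ).
k^0.73 = 0.14 / (0.026 + 0.046) = 0.14 / 0.072 = 1.9444
k* = 1.9444^(1/0.73) ≈ 2.4865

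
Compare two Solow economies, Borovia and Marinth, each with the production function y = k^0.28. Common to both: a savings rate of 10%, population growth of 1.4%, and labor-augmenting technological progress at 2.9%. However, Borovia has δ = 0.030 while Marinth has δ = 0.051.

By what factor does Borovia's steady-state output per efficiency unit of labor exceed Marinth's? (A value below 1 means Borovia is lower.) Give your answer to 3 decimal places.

y*_B / y*_M ≈ 1.103

Steady-state y* = [s/(n + g + δ)]^(α/(1−α)), so the ratio is [ (s_B/(n + g + δ)_B) / (s_M/(n + g + δ)_M) ]^0.3889.
s_B/(n + g + δ)_B = 0.10/0.073 = 1.3699; s_M/(n + g + δ)_M = 0.10/0.094 = 1.0638.
Ratio = (1.3699/1.0638)^0.3889 = 1.2877^0.3889 ≈ 1.1033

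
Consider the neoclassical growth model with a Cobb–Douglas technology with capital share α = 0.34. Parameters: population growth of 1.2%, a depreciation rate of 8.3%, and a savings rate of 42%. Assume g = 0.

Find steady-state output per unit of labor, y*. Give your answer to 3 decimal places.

y* = 2.151

At the steady state, Δk = 0, so s·k^α = (n + δ)·k.
Rearranging, k^(1−α) = s / (n + δ).
k^0.66 = 0.42 / (0.012 + 0.083) = 0.42 / 0.095 = 4.4211
k* = 4.4211^(1/0.66) ≈ 9.5077
y* = (k*)^α = 9.5077^0.34 ≈ 2.1505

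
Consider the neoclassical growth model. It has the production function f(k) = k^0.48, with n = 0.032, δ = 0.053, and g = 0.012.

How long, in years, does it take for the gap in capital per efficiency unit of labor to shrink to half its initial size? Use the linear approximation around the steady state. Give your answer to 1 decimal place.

half-life ≈ 13.7 years

Near the steady state the convergence rate is λ = (1 − α)(n + g + δ).
λ = (1 − 0.48) × 0.097 = 0.52 × 0.097 = 0.05044
Half-life = ln 2 / λ = 0.6931 / 0.05044 ≈ 13.74 years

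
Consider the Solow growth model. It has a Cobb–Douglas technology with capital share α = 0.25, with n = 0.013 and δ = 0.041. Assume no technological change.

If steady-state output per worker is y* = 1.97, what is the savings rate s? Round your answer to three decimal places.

Steady state requires s·f(k) = (n + δ)·k, i.e. s·k^α = (n + δ)·k.
Since y* = [s/(n + δ)]^(α/(1−α)), we have s/(n + δ) = (y*)^((1−α)/α) = 1.97^3 = 7.6454.
Therefore s = 7.6454 × (n + δ) = 7.6454 × 0.054 = 0.4129.

s ≈ 0.413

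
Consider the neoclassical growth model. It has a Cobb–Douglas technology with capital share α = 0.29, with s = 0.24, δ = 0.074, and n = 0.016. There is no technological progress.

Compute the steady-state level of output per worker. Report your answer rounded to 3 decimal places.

In steady state, investment equals break-even investment: s·k^α = (n + δ)·k.
Rearranging, k^(1−α) = s / (n + δ).
k^0.71 = 0.24 / (0.016 + 0.074) = 0.24 / 0.090 = 2.6667
k* = 2.6667^(1/0.71) ≈ 3.9807
y* = (k*)^α = 3.9807^0.29 ≈ 1.4928

y* = 1.493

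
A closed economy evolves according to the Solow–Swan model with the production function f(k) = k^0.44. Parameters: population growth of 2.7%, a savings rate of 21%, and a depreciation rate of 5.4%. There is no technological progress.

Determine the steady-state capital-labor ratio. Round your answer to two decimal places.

At the steady state, Δk = 0, so s·k^α = (n + δ)·k.
Rearranging, k^(1−α) = s / (n + δ).
k^0.56 = 0.21 / (0.027 + 0.054) = 0.21 / 0.081 = 2.5926
k* = 2.5926^(1/0.56) ≈ 5.4804

k* = 5.48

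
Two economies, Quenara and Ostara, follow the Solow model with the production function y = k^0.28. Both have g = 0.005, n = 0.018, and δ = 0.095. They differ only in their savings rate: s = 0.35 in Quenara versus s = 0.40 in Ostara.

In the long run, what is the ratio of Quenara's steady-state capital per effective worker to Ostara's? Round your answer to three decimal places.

k*_Q / k*_O ≈ 0.831

Steady-state k* = [s/(n + g + δ)]^(1/(1−α)), so the ratio is [ (s_Q/(n + g + δ)_Q) / (s_O/(n + g + δ)_O) ]^1.3889.
s_Q/(n + g + δ)_Q = 0.35/0.118 = 2.9661; s_O/(n + g + δ)_O = 0.40/0.118 = 3.3898.
Ratio = (2.9661/3.3898)^1.3889 = 0.8750^1.3889 ≈ 0.8307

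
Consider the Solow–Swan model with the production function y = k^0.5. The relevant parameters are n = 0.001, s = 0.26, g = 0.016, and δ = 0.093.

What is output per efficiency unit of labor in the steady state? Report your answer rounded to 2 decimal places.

y* = 2.36

At the steady state, Δk = 0, so s·k^α = (n + g + δ)·k.
Rearranging, k^(1−α) = s / (n + g + δ).
k^0.5 = 0.26 / (0.001 + 0.016 + 0.093) = 0.26 / 0.110 = 2.3636
k* = 2.3636^(1/0.5) ≈ 5.5866
y* = (k*)^α = 5.5866^0.5 ≈ 2.3636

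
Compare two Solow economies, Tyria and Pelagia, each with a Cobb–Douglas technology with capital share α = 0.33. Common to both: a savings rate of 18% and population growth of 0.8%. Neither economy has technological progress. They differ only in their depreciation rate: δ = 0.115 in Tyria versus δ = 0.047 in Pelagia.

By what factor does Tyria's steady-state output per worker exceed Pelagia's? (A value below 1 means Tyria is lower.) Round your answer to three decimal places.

ratio ≈ 0.673

Steady-state y* = [s/(n + δ)]^(α/(1−α)), so the ratio is [ (s_T/(n + δ)_T) / (s_P/(n + δ)_P) ]^0.4925.
s_T/(n + δ)_T = 0.18/0.123 = 1.4634; s_P/(n + δ)_P = 0.18/0.055 = 3.2727.
Ratio = (1.4634/3.2727)^0.4925 = 0.4472^0.4925 ≈ 0.6728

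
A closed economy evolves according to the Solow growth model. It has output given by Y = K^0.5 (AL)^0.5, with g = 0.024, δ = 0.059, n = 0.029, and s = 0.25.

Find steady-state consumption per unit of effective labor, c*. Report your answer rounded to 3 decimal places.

c* ≈ 1.674

In steady state, investment equals break-even investment: s·k^α = (n + g + δ)·k.
Rearranging, k^(1−α) = s / (n + g + δ).
k^0.5 = 0.25 / (0.029 + 0.024 + 0.059) = 0.25 / 0.112 = 2.2321
k* = 2.2321^(1/0.5) ≈ 4.9823
y* = (k*)^α = 4.9823^0.5 ≈ 2.2321
c* = (1 − s)·y* = (1 − 0.25) × 2.2321 ≈ 1.6741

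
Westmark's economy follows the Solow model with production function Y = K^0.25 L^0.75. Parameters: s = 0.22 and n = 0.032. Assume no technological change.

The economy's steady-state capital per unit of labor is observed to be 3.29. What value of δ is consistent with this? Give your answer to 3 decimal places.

δ ≈ 0.058

Steady state requires s·f(k) = (n + δ)·k, i.e. s·k^α = (n + δ)·k.
So s / (n + δ) = (k*)^(1−α) = 3.29^0.75 = 2.4429.
Therefore n + δ = s / 2.4429 = 0.22 / 2.4429 = 0.0901, so δ = 0.0901 − 0.032 = 0.0581.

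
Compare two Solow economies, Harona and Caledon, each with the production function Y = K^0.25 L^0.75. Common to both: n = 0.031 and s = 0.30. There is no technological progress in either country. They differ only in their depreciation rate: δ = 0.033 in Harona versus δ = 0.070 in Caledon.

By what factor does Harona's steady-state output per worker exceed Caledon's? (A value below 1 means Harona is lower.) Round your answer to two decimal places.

Steady-state y* = [s/(n + δ)]^(α/(1−α)), so the ratio is [ (s_H/(n + δ)_H) / (s_C/(n + δ)_C) ]^0.3333.
s_H/(n + δ)_H = 0.30/0.064 = 4.6875; s_C/(n + δ)_C = 0.30/0.101 = 2.9703.
Ratio = (4.6875/2.9703)^0.3333 = 1.5781^0.3333 ≈ 1.1642

ratio ≈ 1.16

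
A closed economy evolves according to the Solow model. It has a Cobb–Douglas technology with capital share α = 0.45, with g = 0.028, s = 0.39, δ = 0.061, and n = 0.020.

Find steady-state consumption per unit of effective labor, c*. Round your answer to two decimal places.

c* ≈ 1.73

Steady state requires s·f(k) = (n + g + δ)·k, i.e. s·k^α = (n + g + δ)·k.
Dividing both sides by k: k^(1−α) = s / (n + g + δ).
k^0.55 = 0.39 / (0.020 + 0.028 + 0.061) = 0.39 / 0.109 = 3.5780
k* = 3.5780^(1/0.55) ≈ 10.1536
y* = (k*)^α = 10.1536^0.45 ≈ 2.8378
c* = (1 − s)·y* = (1 − 0.39) × 2.8378 ≈ 1.7311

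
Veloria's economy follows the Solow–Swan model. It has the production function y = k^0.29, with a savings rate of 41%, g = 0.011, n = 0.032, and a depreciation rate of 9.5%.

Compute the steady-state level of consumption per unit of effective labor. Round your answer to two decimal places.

c* ≈ 0.92

In steady state, investment equals break-even investment: s·k^α = (n + g + δ)·k.
Dividing both sides by k: k^(1−α) = s / (n + g + δ).
k^0.71 = 0.41 / (0.032 + 0.011 + 0.095) = 0.41 / 0.138 = 2.9710
k* = 2.9710^(1/0.71) ≈ 4.6351
y* = (k*)^α = 4.6351^0.29 ≈ 1.5601
c* = (1 − s)·y* = (1 − 0.41) × 1.5601 ≈ 0.9205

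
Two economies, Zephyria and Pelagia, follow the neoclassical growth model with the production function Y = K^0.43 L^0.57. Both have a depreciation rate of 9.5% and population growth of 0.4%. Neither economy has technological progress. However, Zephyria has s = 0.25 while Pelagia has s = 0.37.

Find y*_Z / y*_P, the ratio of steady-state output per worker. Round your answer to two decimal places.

ratio ≈ 0.74

Steady-state y* = [s/(n + δ)]^(α/(1−α)), so the ratio is [ (s_Z/(n + δ)_Z) / (s_P/(n + δ)_P) ]^0.7544.
s_Z/(n + δ)_Z = 0.25/0.099 = 2.5253; s_P/(n + δ)_P = 0.37/0.099 = 3.7374.
Ratio = (2.5253/3.7374)^0.7544 = 0.6757^0.7544 ≈ 0.7440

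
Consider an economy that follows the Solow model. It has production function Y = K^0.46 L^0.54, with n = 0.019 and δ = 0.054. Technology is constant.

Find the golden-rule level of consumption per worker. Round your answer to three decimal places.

At the golden rule, f'(k) = n + δ, so α·k^(α−1) = n + δ and k_gold = (α/(n + δ))^(1/(1−α)).
k_gold = (0.46/0.073)^(1/0.54) = 6.3014^1.8519 ≈ 30.2327
c_gold = f(k_gold) − (n + δ)·k_gold = 4.7975 − 0.073×30.2327 ≈ 2.5905

c_gold ≈ 2.591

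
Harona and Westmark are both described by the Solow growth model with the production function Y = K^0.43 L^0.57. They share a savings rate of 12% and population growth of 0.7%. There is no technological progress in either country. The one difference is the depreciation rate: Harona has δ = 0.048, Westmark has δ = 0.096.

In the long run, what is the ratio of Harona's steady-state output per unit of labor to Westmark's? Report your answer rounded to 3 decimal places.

Steady-state y* = [s/(n + δ)]^(α/(1−α)), so the ratio is [ (s_H/(n + δ)_H) / (s_W/(n + δ)_W) ]^0.7544.
s_H/(n + δ)_H = 0.12/0.055 = 2.1818; s_W/(n + δ)_W = 0.12/0.103 = 1.1650.
Ratio = (2.1818/1.1650)^0.7544 = 1.8728^0.7544 ≈ 1.6053

y*_H / y*_W ≈ 1.605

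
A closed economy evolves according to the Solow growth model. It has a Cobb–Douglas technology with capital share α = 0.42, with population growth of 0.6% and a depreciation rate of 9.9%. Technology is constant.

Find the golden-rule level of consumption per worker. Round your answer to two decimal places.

c_gold ≈ 1.58

At the golden rule, f'(k) = n + δ, so α·k^(α−1) = n + δ and k_gold = (α/(n + δ))^(1/(1−α)).
k_gold = (0.42/0.105)^(1/0.58) = 4.0000^1.7241 ≈ 10.9147
c_gold = f(k_gold) − (n + δ)·k_gold = 2.7288 − 0.105×10.9147 ≈ 1.5828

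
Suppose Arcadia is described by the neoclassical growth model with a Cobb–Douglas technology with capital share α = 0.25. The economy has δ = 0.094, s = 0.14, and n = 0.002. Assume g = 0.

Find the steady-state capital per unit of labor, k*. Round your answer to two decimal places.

k* = 1.65

Steady state requires s·f(k) = (n + δ)·k, i.e. s·k^α = (n + δ)·k.
Dividing both sides by k: k^(1−α) = s / (n + δ).
k^0.75 = 0.14 / (0.002 + 0.094) = 0.14 / 0.096 = 1.4583
k* = 1.4583^(1/0.75) ≈ 1.6537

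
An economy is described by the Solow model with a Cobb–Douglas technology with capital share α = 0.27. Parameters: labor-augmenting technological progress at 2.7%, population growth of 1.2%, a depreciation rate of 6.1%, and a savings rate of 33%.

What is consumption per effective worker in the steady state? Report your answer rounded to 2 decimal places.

c* ≈ 1.04

Steady state requires s·f(k) = (n + g + δ)·k, i.e. s·k^α = (n + g + δ)·k.
Rearranging, k^(1−α) = s / (n + g + δ).
k^0.73 = 0.33 / (0.012 + 0.027 + 0.061) = 0.33 / 0.100 = 3.3000
k* = 3.3000^(1/0.73) ≈ 5.1321
y* = (k*)^α = 5.1321^0.27 ≈ 1.5552
c* = (1 − s)·y* = (1 − 0.33) × 1.5552 ≈ 1.0420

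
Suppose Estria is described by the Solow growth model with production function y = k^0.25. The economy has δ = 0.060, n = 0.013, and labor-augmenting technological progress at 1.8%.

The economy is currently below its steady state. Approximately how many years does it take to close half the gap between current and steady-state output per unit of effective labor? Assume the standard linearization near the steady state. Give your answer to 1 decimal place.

Near the steady state the convergence rate is λ = (1 − α)(n + g + δ).
λ = (1 − 0.25) × 0.091 = 0.75 × 0.091 = 0.06825
Half-life = ln 2 / λ = 0.6931 / 0.06825 ≈ 10.16 years

about 10.2 years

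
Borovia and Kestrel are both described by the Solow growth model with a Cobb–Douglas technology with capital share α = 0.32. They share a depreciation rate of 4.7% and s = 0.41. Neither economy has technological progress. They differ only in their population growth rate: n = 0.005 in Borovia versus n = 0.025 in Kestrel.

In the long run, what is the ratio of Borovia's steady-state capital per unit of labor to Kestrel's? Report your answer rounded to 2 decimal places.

Steady-state k* = [s/(n + δ)]^(1/(1−α)), so the ratio is [ (s_B/(n + δ)_B) / (s_K/(n + δ)_K) ]^1.4706.
s_B/(n + δ)_B = 0.41/0.052 = 7.8846; s_K/(n + δ)_K = 0.41/0.072 = 5.6944.
Ratio = (7.8846/5.6944)^1.4706 = 1.3846^1.4706 ≈ 1.6137

k*_B / k*_K ≈ 1.61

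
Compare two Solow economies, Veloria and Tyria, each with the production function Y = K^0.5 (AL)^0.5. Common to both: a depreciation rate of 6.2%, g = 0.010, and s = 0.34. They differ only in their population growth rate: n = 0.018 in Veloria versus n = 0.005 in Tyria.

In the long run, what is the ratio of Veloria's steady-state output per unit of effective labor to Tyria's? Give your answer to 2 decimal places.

ratio ≈ 0.86

Steady-state y* = [s/(n + g + δ)]^(α/(1−α)), so the ratio is [ (s_V/(n + g + δ)_V) / (s_T/(n + g + δ)_T) ]^1.
s_V/(n + g + δ)_V = 0.34/0.090 = 3.7778; s_T/(n + g + δ)_T = 0.34/0.077 = 4.4156.
Ratio = (3.7778/4.4156)^1 = 0.8556^1 ≈ 0.8556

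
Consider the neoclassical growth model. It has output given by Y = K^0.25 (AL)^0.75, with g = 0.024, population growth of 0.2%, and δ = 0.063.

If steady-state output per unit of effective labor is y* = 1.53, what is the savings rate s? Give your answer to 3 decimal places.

Steady state requires s·f(k) = (n + g + δ)·k, i.e. s·k^α = (n + g + δ)·k.
Since y* = [s/(n + g + δ)]^(α/(1−α)), we have s/(n + g + δ) = (y*)^((1−α)/α) = 1.53^3 = 3.5816.
Therefore s = 3.5816 × (n + g + δ) = 3.5816 × 0.089 = 0.3188.

s ≈ 0.319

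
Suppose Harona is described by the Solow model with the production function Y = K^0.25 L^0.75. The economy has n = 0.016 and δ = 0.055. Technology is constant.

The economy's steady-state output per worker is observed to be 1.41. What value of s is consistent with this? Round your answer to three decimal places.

s ≈ 0.199

In steady state, investment equals break-even investment: s·k^α = (n + δ)·k.
Since y* = [s/(n + δ)]^(α/(1−α)), we have s/(n + δ) = (y*)^((1−α)/α) = 1.41^3 = 2.8032.
Therefore s = 2.8032 × (n + δ) = 2.8032 × 0.071 = 0.1990.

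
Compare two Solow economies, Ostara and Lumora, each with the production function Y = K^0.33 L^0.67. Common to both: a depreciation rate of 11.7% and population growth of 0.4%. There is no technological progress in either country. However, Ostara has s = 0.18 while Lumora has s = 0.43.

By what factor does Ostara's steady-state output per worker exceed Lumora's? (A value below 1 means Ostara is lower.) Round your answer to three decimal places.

Steady-state y* = [s/(n + δ)]^(α/(1−α)), so the ratio is [ (s_O/(n + δ)_O) / (s_L/(n + δ)_L) ]^0.4925.
s_O/(n + δ)_O = 0.18/0.121 = 1.4876; s_L/(n + δ)_L = 0.43/0.121 = 3.5537.
Ratio = (1.4876/3.5537)^0.4925 = 0.4186^0.4925 ≈ 0.6512

y*_O / y*_L ≈ 0.651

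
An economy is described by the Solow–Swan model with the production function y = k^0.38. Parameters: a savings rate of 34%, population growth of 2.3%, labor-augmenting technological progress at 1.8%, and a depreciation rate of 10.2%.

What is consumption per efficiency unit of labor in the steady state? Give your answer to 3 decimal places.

At the steady state, Δk = 0, so s·k^α = (n + g + δ)·k.
Dividing both sides by k: k^(1−α) = s / (n + g + δ).
k^0.62 = 0.34 / (0.023 + 0.018 + 0.102) = 0.34 / 0.143 = 2.3776
k* = 2.3776^(1/0.62) ≈ 4.0427
y* = (k*)^α = 4.0427^0.38 ≈ 1.7003
c* = (1 − s)·y* = (1 − 0.34) × 1.7003 ≈ 1.1222

c* ≈ 1.122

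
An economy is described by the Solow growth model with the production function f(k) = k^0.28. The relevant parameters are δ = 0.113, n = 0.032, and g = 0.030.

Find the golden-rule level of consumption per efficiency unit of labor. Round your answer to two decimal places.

At the golden rule, f'(k) = n + g + δ, so α·k^(α−1) = n + g + δ and k_gold = (α/(n + g + δ))^(1/(1−α)).
k_gold = (0.28/0.175)^(1/0.72) = 1.6000^1.3889 ≈ 1.9209
c_gold = f(k_gold) − (n + g + δ)·k_gold = 1.2006 − 0.175×1.9209 ≈ 0.8644

c_gold ≈ 0.86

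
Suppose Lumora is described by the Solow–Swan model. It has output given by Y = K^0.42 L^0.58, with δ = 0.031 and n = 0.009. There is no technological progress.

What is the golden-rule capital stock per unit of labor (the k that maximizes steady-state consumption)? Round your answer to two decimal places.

k_gold ≈ 57.63

The golden rule sets f'(k) = n + δ, i.e. α·k^(α−1) = n + δ.
So k^(1−α) = α / (n + δ) = 0.42 / 0.040 = 10.5000.
k_gold = 10.5000^(1/0.58) ≈ 57.6330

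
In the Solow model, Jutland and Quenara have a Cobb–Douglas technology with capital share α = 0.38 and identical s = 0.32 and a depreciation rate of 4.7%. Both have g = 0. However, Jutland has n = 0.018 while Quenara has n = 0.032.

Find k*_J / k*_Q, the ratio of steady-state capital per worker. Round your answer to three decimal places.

Steady-state k* = [s/(n + δ)]^(1/(1−α)), so the ratio is [ (s_J/(n + δ)_J) / (s_Q/(n + δ)_Q) ]^1.6129.
s_J/(n + δ)_J = 0.32/0.065 = 4.9231; s_Q/(n + δ)_Q = 0.32/0.079 = 4.0506.
Ratio = (4.9231/4.0506)^1.6129 = 1.2154^1.6129 ≈ 1.3698

k*_J / k*_Q ≈ 1.370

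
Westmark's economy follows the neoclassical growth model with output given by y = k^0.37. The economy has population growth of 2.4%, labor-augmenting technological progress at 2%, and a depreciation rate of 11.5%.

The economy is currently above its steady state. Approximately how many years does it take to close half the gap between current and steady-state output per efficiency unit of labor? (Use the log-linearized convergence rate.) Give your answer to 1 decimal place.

about 6.9 years

Near the steady state the convergence rate is λ = (1 − α)(n + g + δ).
λ = (1 − 0.37) × 0.159 = 0.63 × 0.159 = 0.10017
Half-life = ln 2 / λ = 0.6931 / 0.10017 ≈ 6.92 years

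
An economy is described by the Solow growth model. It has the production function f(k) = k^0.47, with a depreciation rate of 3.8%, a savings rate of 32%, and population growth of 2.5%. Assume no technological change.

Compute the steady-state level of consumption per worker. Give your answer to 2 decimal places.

c* = 2.87

Steady state requires s·f(k) = (n + δ)·k, i.e. s·k^α = (n + δ)·k.
Dividing both sides by k: k^(1−α) = s / (n + δ).
k^0.53 = 0.32 / (0.025 + 0.038) = 0.32 / 0.063 = 5.0794
k* = 5.0794^(1/0.53) ≈ 21.4645
y* = (k*)^α = 21.4645^0.47 ≈ 4.2258
c* = (1 − s)·y* = (1 − 0.32) × 4.2258 ≈ 2.8735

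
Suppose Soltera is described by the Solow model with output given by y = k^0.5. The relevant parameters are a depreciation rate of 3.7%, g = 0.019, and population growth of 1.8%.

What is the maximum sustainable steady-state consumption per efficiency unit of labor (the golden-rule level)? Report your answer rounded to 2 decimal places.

At the golden rule, f'(k) = n + g + δ, so α·k^(α−1) = n + g + δ and k_gold = (α/(n + g + δ))^(1/(1−α)).
k_gold = (0.5/0.074)^(1/0.5) = 6.7568^2 ≈ 45.6543
c_gold = f(k_gold) − (n + g + δ)·k_gold = 6.7568 − 0.074×45.6543 ≈ 3.3784

c_gold ≈ 3.38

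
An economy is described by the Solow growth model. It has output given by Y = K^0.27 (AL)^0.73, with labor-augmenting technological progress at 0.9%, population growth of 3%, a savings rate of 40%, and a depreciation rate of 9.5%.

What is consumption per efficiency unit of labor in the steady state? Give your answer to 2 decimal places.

c* = 0.90

At the steady state, Δk = 0, so s·k^α = (n + g + δ)·k.
Dividing both sides by k: k^(1−α) = s / (n + g + δ).
k^0.73 = 0.40 / (0.030 + 0.009 + 0.095) = 0.40 / 0.134 = 2.9851
k* = 2.9851^(1/0.73) ≈ 4.4733
y* = (k*)^α = 4.4733^0.27 ≈ 1.4985
c* = (1 − s)·y* = (1 − 0.40) × 1.4985 ≈ 0.8991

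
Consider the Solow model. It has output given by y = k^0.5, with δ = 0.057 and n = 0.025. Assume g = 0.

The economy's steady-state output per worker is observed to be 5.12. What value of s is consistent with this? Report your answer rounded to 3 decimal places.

s ≈ 0.420

In steady state, investment equals break-even investment: s·k^α = (n + δ)·k.
Since y* = [s/(n + δ)]^(α/(1−α)), we have s/(n + δ) = (y*)^((1−α)/α) = 5.12^1 = 5.1200.
Therefore s = 5.1200 × (n + δ) = 5.1200 × 0.082 = 0.4198.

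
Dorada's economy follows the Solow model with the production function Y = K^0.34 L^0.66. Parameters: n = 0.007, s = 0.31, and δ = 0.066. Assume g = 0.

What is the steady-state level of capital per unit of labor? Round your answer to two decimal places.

k* = 8.94

Steady state requires s·f(k) = (n + δ)·k, i.e. s·k^α = (n + δ)·k.
Dividing both sides by k: k^(1−α) = s / (n + δ).
k^0.66 = 0.31 / (0.007 + 0.066) = 0.31 / 0.073 = 4.2466
k* = 4.2466^(1/0.66) ≈ 8.9449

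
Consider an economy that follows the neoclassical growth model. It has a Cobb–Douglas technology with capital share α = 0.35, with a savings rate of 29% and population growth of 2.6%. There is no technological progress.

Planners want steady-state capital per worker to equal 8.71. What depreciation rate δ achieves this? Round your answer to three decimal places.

δ ≈ 0.045

Steady state requires s·f(k) = (n + δ)·k, i.e. s·k^α = (n + δ)·k.
So s / (n + δ) = (k*)^(1−α) = 8.71^0.65 = 4.0833.
Therefore n + δ = s / 4.0833 = 0.29 / 4.0833 = 0.0710, so δ = 0.0710 − 0.026 = 0.0450.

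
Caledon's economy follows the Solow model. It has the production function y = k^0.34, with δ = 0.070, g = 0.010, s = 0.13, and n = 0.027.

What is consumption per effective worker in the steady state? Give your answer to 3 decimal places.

At the steady state, Δk = 0, so s·k^α = (n + g + δ)·k.
Dividing both sides by k: k^(1−α) = s / (n + g + δ).
k^0.66 = 0.13 / (0.027 + 0.010 + 0.070) = 0.13 / 0.107 = 1.2150
k* = 1.2150^(1/0.66) ≈ 1.3432
y* = (k*)^α = 1.3432^0.34 ≈ 1.1055
c* = (1 − s)·y* = (1 − 0.13) × 1.1055 ≈ 0.9618

c* = 0.962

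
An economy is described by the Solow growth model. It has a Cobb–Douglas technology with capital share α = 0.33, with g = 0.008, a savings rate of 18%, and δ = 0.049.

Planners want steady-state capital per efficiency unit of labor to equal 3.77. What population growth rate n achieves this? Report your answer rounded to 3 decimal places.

n ≈ 0.017

Steady state requires s·f(k) = (n + g + δ)·k, i.e. s·k^α = (n + g + δ)·k.
So s / (n + g + δ) = (k*)^(1−α) = 3.77^0.67 = 2.4330.
Therefore n + g + δ = s / 2.4330 = 0.18 / 2.4330 = 0.0740, so n = 0.0740 − 0.057 = 0.0170.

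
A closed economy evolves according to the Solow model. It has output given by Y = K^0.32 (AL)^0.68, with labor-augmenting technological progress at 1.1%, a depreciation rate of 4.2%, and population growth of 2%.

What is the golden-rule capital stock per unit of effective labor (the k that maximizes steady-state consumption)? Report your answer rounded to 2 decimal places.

k_gold ≈ 8.79

The golden rule sets f'(k) = n + g + δ, i.e. α·k^(α−1) = n + g + δ.
So k^(1−α) = α / (n + g + δ) = 0.32 / 0.073 = 4.3836.
k_gold = 4.3836^(1/0.68) ≈ 8.7876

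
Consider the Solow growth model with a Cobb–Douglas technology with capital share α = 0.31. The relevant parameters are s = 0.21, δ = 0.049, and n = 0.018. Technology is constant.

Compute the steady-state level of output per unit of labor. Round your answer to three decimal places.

Steady state requires s·f(k) = (n + δ)·k, i.e. s·k^α = (n + δ)·k.
Rearranging, k^(1−α) = s / (n + δ).
k^0.69 = 0.21 / (0.018 + 0.049) = 0.21 / 0.067 = 3.1343
k* = 3.1343^(1/0.69) ≈ 5.2365
y* = (k*)^α = 5.2365^0.31 ≈ 1.6707

y* = 1.671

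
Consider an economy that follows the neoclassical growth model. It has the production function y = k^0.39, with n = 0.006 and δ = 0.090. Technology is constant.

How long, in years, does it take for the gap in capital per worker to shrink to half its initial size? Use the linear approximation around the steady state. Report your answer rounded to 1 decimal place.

about 11.8 years

Near the steady state the convergence rate is λ = (1 − α)(n + δ).
λ = (1 − 0.39) × 0.096 = 0.61 × 0.096 = 0.05856
Half-life = ln 2 / λ = 0.6931 / 0.05856 ≈ 11.84 years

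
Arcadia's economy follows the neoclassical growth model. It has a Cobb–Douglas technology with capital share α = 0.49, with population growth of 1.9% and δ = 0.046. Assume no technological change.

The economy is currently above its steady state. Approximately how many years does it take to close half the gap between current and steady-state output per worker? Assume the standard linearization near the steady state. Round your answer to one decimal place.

t_½ ≈ 20.9 years

Near the steady state the convergence rate is λ = (1 − α)(n + δ).
λ = (1 − 0.49) × 0.065 = 0.51 × 0.065 = 0.03315
Half-life = ln 2 / λ = 0.6931 / 0.03315 ≈ 20.91 years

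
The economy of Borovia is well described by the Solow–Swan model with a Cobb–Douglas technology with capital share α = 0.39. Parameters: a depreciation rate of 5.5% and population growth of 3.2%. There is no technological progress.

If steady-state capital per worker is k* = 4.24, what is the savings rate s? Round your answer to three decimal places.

Steady state requires s·f(k) = (n + δ)·k, i.e. s·k^α = (n + δ)·k.
So s / (n + δ) = (k*)^(1−α) = 4.24^0.61 = 2.4138.
Therefore s = 2.4138 × (n + δ) = 2.4138 × 0.087 = 0.2100.

s ≈ 0.210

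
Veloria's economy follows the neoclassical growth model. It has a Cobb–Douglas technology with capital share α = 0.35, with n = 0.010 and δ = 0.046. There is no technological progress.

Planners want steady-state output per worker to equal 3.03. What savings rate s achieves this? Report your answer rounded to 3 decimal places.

s ≈ 0.439

At the steady state, Δk = 0, so s·k^α = (n + δ)·k.
Since y* = [s/(n + δ)]^(α/(1−α)), we have s/(n + δ) = (y*)^((1−α)/α) = 3.03^1.8571 = 7.8359.
Therefore s = 7.8359 × (n + δ) = 7.8359 × 0.056 = 0.4388.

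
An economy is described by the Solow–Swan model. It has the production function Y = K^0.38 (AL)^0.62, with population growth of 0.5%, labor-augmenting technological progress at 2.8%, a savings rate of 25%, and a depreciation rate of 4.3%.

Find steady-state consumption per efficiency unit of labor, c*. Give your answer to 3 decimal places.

At the steady state, Δk = 0, so s·k^α = (n + g + δ)·k.
Dividing both sides by k: k^(1−α) = s / (n + g + δ).
k^0.62 = 0.25 / (0.005 + 0.028 + 0.043) = 0.25 / 0.076 = 3.2895
k* = 3.2895^(1/0.62) ≈ 6.8247
y* = (k*)^α = 6.8247^0.38 ≈ 2.0747
c* = (1 − s)·y* = (1 − 0.25) × 2.0747 ≈ 1.5560

c* ≈ 1.556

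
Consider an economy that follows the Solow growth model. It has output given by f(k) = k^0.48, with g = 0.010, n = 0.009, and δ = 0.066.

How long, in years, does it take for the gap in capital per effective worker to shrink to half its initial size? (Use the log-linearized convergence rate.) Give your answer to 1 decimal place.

Near the steady state the convergence rate is λ = (1 − α)(n + g + δ).
λ = (1 − 0.48) × 0.085 = 0.52 × 0.085 = 0.0442
Half-life = ln 2 / λ = 0.6931 / 0.0442 ≈ 15.68 years

half-life ≈ 15.7 years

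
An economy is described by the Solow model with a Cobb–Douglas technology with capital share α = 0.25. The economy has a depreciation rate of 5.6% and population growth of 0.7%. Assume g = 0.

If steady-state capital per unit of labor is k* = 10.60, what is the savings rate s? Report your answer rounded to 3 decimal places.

s ≈ 0.370

Steady state requires s·f(k) = (n + δ)·k, i.e. s·k^α = (n + δ)·k.
So s / (n + δ) = (k*)^(1−α) = 10.60^0.75 = 5.8746.
Therefore s = 5.8746 × (n + δ) = 5.8746 × 0.063 = 0.3701.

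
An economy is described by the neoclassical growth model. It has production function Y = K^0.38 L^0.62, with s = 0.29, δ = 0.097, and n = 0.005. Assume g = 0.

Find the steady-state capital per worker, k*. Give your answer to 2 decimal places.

k* ≈ 5.39

In steady state, investment equals break-even investment: s·k^α = (n + δ)·k.
Dividing both sides by k: k^(1−α) = s / (n + δ).
k^0.62 = 0.29 / (0.005 + 0.097) = 0.29 / 0.102 = 2.8431
k* = 2.8431^(1/0.62) ≈ 5.3941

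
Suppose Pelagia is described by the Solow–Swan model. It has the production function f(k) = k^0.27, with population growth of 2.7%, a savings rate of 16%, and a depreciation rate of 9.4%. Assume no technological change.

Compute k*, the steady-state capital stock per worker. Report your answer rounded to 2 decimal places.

Steady state requires s·f(k) = (n + δ)·k, i.e. s·k^α = (n + δ)·k.
Rearranging, k^(1−α) = s / (n + δ).
k^0.73 = 0.16 / (0.027 + 0.094) = 0.16 / 0.121 = 1.3223
k* = 1.3223^(1/0.73) ≈ 1.4662

k* ≈ 1.47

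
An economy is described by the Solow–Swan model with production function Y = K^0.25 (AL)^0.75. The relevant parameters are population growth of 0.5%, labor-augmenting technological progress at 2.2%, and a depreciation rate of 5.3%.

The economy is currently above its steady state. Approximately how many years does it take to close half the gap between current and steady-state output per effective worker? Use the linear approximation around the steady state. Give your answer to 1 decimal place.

Near the steady state the convergence rate is λ = (1 − α)(n + g + δ).
λ = (1 − 0.25) × 0.080 = 0.75 × 0.080 = 0.0600
Half-life = ln 2 / λ = 0.6931 / 0.0600 ≈ 11.55 years

half-life ≈ 11.6 years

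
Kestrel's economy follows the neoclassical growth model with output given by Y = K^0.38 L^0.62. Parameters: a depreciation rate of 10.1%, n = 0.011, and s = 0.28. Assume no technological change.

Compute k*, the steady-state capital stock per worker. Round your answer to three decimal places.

k* = 4.384

At the steady state, Δk = 0, so s·k^α = (n + δ)·k.
Dividing both sides by k: k^(1−α) = s / (n + δ).
k^0.62 = 0.28 / (0.011 + 0.101) = 0.28 / 0.112 = 2.5000
k* = 2.5000^(1/0.62) ≈ 4.3837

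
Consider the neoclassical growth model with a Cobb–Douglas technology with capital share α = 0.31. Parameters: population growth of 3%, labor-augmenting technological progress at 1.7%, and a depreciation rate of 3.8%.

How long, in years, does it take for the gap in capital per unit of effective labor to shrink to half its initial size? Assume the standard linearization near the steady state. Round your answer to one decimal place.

Near the steady state the convergence rate is λ = (1 − α)(n + g + δ).
λ = (1 − 0.31) × 0.085 = 0.69 × 0.085 = 0.05865
Half-life = ln 2 / λ = 0.6931 / 0.05865 ≈ 11.82 years

half-life ≈ 11.8 years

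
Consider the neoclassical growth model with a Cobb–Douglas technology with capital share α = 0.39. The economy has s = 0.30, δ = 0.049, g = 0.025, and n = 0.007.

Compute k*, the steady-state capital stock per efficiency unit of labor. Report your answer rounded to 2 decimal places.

k* = 8.55

Steady state requires s·f(k) = (n + g + δ)·k, i.e. s·k^α = (n + g + δ)·k.
Dividing both sides by k: k^(1−α) = s / (n + g + δ).
k^0.61 = 0.30 / (0.007 + 0.025 + 0.049) = 0.30 / 0.081 = 3.7037
k* = 3.7037^(1/0.61) ≈ 8.5544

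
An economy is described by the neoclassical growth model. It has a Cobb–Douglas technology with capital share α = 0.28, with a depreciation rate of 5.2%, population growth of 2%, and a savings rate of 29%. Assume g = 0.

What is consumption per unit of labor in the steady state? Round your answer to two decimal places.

Steady state requires s·f(k) = (n + δ)·k, i.e. s·k^α = (n + δ)·k.
Rearranging, k^(1−α) = s / (n + δ).
k^0.72 = 0.29 / (0.020 + 0.052) = 0.29 / 0.072 = 4.0278
k* = 4.0278^(1/0.72) ≈ 6.9242
y* = (k*)^α = 6.9242^0.28 ≈ 1.7191
c* = (1 − s)·y* = (1 − 0.29) × 1.7191 ≈ 1.2206

c* ≈ 1.22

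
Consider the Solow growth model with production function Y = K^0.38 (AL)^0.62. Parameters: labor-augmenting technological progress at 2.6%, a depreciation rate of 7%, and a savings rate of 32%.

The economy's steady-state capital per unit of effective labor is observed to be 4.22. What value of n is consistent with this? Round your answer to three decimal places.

At the steady state, Δk = 0, so s·k^α = (n + g + δ)·k.
So s / (n + g + δ) = (k*)^(1−α) = 4.22^0.62 = 2.4417.
Therefore n + g + δ = s / 2.4417 = 0.32 / 2.4417 = 0.1311, so n = 0.1311 − 0.096 = 0.0351.

n ≈ 0.035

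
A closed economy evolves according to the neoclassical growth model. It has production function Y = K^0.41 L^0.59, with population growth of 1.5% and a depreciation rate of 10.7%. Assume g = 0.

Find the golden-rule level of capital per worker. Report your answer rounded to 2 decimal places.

The golden rule sets f'(k) = n + δ, i.e. α·k^(α−1) = n + δ.
So k^(1−α) = α / (n + δ) = 0.41 / 0.122 = 3.3607.
k_gold = 3.3607^(1/0.59) ≈ 7.8029

k_gold ≈ 7.80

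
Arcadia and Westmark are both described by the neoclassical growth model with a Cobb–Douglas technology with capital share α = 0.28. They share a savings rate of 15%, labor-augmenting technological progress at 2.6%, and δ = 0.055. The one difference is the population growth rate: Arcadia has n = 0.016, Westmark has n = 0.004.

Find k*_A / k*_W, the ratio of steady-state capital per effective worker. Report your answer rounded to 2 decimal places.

Steady-state k* = [s/(n + g + δ)]^(1/(1−α)), so the ratio is [ (s_A/(n + g + δ)_A) / (s_W/(n + g + δ)_W) ]^1.3889.
s_A/(n + g + δ)_A = 0.15/0.097 = 1.5464; s_W/(n + g + δ)_W = 0.15/0.085 = 1.7647.
Ratio = (1.5464/1.7647)^1.3889 = 0.8763^1.3889 ≈ 0.8324

k*_A / k*_W ≈ 0.83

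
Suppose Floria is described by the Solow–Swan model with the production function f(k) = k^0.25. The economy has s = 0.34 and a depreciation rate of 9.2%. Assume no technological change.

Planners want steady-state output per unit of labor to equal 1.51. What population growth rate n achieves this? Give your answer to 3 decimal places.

n ≈ 0.007

At the steady state, Δk = 0, so s·k^α = (n + δ)·k.
Since y* = [s/(n + δ)]^(α/(1−α)), we have s/(n + δ) = (y*)^((1−α)/α) = 1.51^3 = 3.4430.
Therefore n + δ = s / 3.4430 = 0.34 / 3.4430 = 0.0988, so n = 0.0988 − 0.092 = 0.0068.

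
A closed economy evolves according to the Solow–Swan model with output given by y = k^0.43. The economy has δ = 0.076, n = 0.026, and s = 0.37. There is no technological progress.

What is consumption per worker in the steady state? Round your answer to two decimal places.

c* = 1.67

Steady state requires s·f(k) = (n + δ)·k, i.e. s·k^α = (n + δ)·k.
Dividing both sides by k: k^(1−α) = s / (n + δ).
k^0.57 = 0.37 / (0.026 + 0.076) = 0.37 / 0.102 = 3.6275
k* = 3.6275^(1/0.57) ≈ 9.5889
y* = (k*)^α = 9.5889^0.43 ≈ 2.6434
c* = (1 − s)·y* = (1 − 0.37) × 2.6434 ≈ 1.6653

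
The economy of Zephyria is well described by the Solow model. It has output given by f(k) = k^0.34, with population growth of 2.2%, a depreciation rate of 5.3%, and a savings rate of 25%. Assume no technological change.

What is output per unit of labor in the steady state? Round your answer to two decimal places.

In steady state, investment equals break-even investment: s·k^α = (n + δ)·k.
Rearranging, k^(1−α) = s / (n + δ).
k^0.66 = 0.25 / (0.022 + 0.053) = 0.25 / 0.075 = 3.3333
k* = 3.3333^(1/0.66) ≈ 6.1977
y* = (k*)^α = 6.1977^0.34 ≈ 1.8593

y* = 1.86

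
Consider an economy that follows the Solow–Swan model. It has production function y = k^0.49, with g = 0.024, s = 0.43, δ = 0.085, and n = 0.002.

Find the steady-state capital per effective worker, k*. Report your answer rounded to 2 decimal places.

Steady state requires s·f(k) = (n + g + δ)·k, i.e. s·k^α = (n + g + δ)·k.
Rearranging, k^(1−α) = s / (n + g + δ).
k^0.51 = 0.43 / (0.002 + 0.024 + 0.085) = 0.43 / 0.111 = 3.8739
k* = 3.8739^(1/0.51) ≈ 14.2309

k* = 14.23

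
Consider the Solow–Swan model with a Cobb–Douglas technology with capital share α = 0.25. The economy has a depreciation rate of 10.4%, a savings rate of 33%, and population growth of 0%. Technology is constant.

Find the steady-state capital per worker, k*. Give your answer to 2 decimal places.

k* ≈ 4.66

In steady state, investment equals break-even investment: s·k^α = (n + δ)·k.
Dividing both sides by k: k^(1−α) = s / (n + δ).
k^0.75 = 0.33 / (0.000 + 0.104) = 0.33 / 0.104 = 3.1731
k* = 3.1731^(1/0.75) ≈ 4.6628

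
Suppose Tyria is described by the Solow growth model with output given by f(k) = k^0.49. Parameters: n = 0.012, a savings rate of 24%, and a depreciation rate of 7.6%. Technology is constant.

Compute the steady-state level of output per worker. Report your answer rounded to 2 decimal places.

Steady state requires s·f(k) = (n + δ)·k, i.e. s·k^α = (n + δ)·k.
Rearranging, k^(1−α) = s / (n + δ).
k^0.51 = 0.24 / (0.012 + 0.076) = 0.24 / 0.088 = 2.7273
k* = 2.7273^(1/0.51) ≈ 7.1512
y* = (k*)^α = 7.1512^0.49 ≈ 2.6221

y* ≈ 2.62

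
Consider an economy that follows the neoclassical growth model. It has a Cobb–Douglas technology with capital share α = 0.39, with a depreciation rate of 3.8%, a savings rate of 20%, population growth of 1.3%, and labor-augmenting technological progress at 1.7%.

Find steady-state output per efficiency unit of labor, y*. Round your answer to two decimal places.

y* ≈ 1.99

At the steady state, Δk = 0, so s·k^α = (n + g + δ)·k.
Dividing both sides by k: k^(1−α) = s / (n + g + δ).
k^0.61 = 0.20 / (0.013 + 0.017 + 0.038) = 0.20 / 0.068 = 2.9412
k* = 2.9412^(1/0.61) ≈ 5.8624
y* = (k*)^α = 5.8624^0.39 ≈ 1.9932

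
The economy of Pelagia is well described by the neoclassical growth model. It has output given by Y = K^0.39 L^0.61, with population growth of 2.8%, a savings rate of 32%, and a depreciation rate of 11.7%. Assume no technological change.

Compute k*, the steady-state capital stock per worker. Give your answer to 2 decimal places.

At the steady state, Δk = 0, so s·k^α = (n + δ)·k.
Dividing both sides by k: k^(1−α) = s / (n + δ).
k^0.61 = 0.32 / (0.028 + 0.117) = 0.32 / 0.145 = 2.2069
k* = 2.2069^(1/0.61) ≈ 3.6608

k* = 3.66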